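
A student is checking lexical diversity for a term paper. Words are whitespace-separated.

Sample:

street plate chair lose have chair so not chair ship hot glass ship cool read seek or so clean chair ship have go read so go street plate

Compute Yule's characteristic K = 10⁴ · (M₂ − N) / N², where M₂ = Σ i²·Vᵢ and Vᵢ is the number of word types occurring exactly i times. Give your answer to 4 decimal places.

Frequencies: chair:4, so:3, ship:3, street:2, plate:2, have:2, read:2, go:2, lose:1, not:1, hot:1, glass:1, cool:1, seek:1, or:1, clean:1
N = 28. Frequency spectrum: V_1=8, V_2=5, V_3=2, V_4=1
M₂ = 1²·8 + 2²·5 + 3²·2 + 4²·1 = 62
K = 10000 × (62 − 28) / 28² = 433.6735

433.6735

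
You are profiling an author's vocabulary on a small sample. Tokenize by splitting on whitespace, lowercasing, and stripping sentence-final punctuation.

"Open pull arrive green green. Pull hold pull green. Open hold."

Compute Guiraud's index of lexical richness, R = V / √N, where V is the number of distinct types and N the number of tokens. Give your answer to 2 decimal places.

N = 11, V = 5.
√N = 3.316625
R = 5 / 3.316625 = 1.51

1.51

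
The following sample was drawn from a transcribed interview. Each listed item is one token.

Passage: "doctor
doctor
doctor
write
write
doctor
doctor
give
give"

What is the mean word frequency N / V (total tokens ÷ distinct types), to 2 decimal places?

3.00

N = 9 tokens, V = 3 types.
Mean frequency = N / V = 9 / 3 = 3.00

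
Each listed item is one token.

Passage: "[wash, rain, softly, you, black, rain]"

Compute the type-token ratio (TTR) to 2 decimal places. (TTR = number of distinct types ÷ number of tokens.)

N = 6 tokens, V = 5 types.
TTR = V / N = 5 / 6 = 0.83

0.83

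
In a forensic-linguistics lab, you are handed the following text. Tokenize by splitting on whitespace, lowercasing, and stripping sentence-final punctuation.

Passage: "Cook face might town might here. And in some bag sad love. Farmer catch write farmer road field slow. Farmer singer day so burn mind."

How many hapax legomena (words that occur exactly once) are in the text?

Frequencies: farmer:3, might:2, cook:1, face:1, town:1, here:1, and:1, in:1, some:1, bag:1, sad:1, love:1, catch:1, write:1, road:1, field:1, slow:1, singer:1, day:1, so:1, … (2 more, each freq 1)
Hapax (freq=1): and, bag, burn, catch, cook, day, face, field, here, in, love, mind, road, sad, singer, slow, so, some, town, write

20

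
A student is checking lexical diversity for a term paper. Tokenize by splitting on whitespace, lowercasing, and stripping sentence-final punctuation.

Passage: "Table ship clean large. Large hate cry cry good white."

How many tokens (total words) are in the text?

10

Tokens: table, ship, clean, large, large, hate, cry, cry, good, white
N = 10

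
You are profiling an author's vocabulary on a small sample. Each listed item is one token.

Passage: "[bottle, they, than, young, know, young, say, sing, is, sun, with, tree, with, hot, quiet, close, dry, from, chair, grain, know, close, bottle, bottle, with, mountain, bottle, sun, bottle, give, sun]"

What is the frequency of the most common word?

Frequencies: bottle:5, sun:3, with:3, young:2, know:2, close:2, they:1, than:1, say:1, sing:1, is:1, tree:1, hot:1, quiet:1, dry:1, from:1, chair:1, grain:1, mountain:1, give:1
Most common: 'bottle' with frequency 5.

5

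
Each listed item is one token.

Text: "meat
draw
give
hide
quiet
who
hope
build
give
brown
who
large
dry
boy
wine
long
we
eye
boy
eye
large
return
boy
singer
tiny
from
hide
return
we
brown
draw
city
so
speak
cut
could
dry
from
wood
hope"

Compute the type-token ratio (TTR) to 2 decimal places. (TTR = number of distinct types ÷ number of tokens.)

N = 40 tokens, V = 26 types.
TTR = V / N = 26 / 40 = 0.65

0.65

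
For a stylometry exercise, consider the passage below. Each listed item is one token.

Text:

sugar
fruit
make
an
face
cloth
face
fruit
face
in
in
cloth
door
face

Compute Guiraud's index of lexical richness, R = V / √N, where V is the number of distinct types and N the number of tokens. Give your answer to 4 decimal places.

2.1381

N = 14, V = 8.
√N = 3.741657
R = 8 / 3.741657 = 2.1381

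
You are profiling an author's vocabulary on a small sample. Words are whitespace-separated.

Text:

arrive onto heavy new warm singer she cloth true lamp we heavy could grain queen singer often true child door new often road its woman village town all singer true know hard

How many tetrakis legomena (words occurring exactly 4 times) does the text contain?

0

Frequencies: singer:3, true:3, heavy:2, new:2, often:2, arrive:1, onto:1, warm:1, she:1, cloth:1, lamp:1, we:1, could:1, grain:1, queen:1, child:1, door:1, road:1, its:1, woman:1, … (5 more, each freq 1)
Words with frequency 4: (none)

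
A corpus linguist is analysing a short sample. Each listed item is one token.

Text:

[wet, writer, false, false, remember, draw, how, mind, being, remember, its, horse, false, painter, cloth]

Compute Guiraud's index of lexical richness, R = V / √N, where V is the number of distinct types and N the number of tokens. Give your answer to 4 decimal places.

N = 15, V = 12.
√N = 3.872983
R = 12 / 3.872983 = 3.0984

3.0984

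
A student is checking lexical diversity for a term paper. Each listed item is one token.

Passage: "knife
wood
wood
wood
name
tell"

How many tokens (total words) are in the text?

6

Tokens: knife, wood, wood, wood, name, tell
N = 6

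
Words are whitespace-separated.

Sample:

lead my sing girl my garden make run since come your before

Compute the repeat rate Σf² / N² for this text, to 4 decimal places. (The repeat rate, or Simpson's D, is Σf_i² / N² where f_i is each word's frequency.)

0.0972

Frequencies: my:2, lead:1, sing:1, girl:1, garden:1, make:1, run:1, since:1, come:1, your:1, before:1
Σf² = 14; N² = 144
Repeat rate = 14 / 144 = 0.0972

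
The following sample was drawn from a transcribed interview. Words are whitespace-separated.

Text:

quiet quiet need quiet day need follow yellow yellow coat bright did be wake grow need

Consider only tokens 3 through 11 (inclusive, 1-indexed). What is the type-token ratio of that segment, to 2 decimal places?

0.78

Segment tokens 3–11: need, quiet, day, need, follow, yellow, yellow, coat, bright
Segment N = 9, segment V = 7.
TTR = 7 / 9 = 0.78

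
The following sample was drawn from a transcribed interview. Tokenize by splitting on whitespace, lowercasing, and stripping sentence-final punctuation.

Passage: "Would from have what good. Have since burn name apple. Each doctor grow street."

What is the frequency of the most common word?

Frequencies: have:2, would:1, from:1, what:1, good:1, since:1, burn:1, name:1, apple:1, each:1, doctor:1, grow:1, street:1
Most common: 'have' with frequency 2.

2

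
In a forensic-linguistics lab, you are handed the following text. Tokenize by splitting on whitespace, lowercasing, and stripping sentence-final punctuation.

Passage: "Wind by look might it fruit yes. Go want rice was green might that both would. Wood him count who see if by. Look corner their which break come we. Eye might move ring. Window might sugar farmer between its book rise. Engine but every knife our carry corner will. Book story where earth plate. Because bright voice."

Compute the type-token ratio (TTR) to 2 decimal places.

0.88

N = 58 tokens, V = 51 types.
TTR = V / N = 51 / 58 = 0.88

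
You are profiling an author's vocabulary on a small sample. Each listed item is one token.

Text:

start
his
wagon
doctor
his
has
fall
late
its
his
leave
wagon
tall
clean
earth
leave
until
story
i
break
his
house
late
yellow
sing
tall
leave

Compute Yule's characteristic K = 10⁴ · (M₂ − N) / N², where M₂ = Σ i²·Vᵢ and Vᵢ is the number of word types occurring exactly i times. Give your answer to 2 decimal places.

Frequencies: his:4, leave:3, wagon:2, late:2, tall:2, start:1, doctor:1, has:1, fall:1, its:1, clean:1, earth:1, until:1, story:1, i:1, break:1, house:1, yellow:1, sing:1
N = 27. Frequency spectrum: V_1=14, V_2=3, V_3=1, V_4=1
M₂ = 1²·14 + 2²·3 + 3²·1 + 4²·1 = 51
K = 10000 × (51 − 27) / 27² = 329.22

329.22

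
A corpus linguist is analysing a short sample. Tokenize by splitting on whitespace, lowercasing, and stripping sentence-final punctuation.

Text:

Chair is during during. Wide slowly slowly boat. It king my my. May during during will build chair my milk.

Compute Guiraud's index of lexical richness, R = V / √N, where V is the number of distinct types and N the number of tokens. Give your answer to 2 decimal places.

N = 20, V = 13.
√N = 4.472136
R = 13 / 4.472136 = 2.91

2.91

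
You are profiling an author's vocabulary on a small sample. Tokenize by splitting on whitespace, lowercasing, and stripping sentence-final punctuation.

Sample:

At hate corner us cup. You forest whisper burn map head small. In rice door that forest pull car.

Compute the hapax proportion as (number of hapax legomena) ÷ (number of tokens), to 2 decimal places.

Frequencies: forest:2, at:1, hate:1, corner:1, us:1, cup:1, you:1, whisper:1, burn:1, map:1, head:1, small:1, in:1, rice:1, door:1, that:1, pull:1, car:1
Hapax count = 17; token count = 19.
Ratio = 17 / 19 = 0.89

0.89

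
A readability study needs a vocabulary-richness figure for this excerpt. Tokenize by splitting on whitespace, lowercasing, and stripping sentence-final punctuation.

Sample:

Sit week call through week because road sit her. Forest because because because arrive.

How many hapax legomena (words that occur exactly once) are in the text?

Frequencies: because:4, sit:2, week:2, call:1, through:1, road:1, her:1, forest:1, arrive:1
Hapax (freq=1): arrive, call, forest, her, road, through

6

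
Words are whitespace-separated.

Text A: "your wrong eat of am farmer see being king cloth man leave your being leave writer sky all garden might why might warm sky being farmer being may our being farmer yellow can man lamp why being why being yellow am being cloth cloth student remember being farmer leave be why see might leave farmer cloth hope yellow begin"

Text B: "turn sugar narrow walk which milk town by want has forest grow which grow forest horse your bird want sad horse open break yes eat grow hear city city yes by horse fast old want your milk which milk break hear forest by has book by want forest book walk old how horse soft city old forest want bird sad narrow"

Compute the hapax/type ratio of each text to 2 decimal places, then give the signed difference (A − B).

0.29

A: hapax=17, V=29, ratio=0.59
B: hapax=8, V=27, ratio=0.30
Difference = 0.59 − 0.30 = 0.29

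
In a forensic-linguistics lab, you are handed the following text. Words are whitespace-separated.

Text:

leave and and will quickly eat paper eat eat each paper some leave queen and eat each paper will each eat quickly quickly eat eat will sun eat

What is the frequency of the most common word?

8

Frequencies: eat:8, and:3, will:3, quickly:3, paper:3, each:3, leave:2, some:1, queen:1, sun:1
Most common: 'eat' with frequency 8.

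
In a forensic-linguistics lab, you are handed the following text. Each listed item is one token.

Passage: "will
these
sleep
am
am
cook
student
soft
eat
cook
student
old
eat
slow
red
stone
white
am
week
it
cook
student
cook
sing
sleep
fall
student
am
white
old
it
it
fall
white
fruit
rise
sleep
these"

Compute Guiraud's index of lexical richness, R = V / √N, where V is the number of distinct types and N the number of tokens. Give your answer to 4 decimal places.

N = 38, V = 19.
√N = 6.164414
R = 19 / 6.164414 = 3.0822

3.0822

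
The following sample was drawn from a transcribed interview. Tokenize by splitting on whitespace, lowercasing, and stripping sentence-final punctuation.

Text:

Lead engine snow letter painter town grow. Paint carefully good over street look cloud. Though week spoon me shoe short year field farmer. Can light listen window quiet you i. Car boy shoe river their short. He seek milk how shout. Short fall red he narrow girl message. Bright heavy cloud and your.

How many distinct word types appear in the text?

Distinct types: {and, boy, bright, can, car, carefully, cloud, engine, fall, farmer, field, girl, good, grow, he, heavy, how, i, lead, letter, light, listen, look, me, message, milk, narrow, over, paint, painter, quiet, red, river, seek, shoe, short, shout, snow, spoon, street, their, though, town, week, window, year, you, your}
V = 48

48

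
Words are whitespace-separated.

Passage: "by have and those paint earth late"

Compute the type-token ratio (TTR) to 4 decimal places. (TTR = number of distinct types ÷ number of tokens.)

N = 7 tokens, V = 7 types.
TTR = V / N = 7 / 7 = 1.0000

1.0000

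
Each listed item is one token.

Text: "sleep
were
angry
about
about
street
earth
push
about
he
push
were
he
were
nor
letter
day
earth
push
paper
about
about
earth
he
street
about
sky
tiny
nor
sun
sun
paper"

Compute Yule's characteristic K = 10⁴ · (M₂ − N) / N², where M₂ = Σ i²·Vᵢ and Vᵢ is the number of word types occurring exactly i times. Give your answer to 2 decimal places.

Frequencies: about:6, were:3, earth:3, push:3, he:3, street:2, nor:2, paper:2, sun:2, sleep:1, angry:1, letter:1, day:1, sky:1, tiny:1
N = 32. Frequency spectrum: V_1=6, V_2=4, V_3=4, V_6=1
M₂ = 1²·6 + 2²·4 + 3²·4 + 6²·1 = 94
K = 10000 × (94 − 32) / 32² = 605.47

605.47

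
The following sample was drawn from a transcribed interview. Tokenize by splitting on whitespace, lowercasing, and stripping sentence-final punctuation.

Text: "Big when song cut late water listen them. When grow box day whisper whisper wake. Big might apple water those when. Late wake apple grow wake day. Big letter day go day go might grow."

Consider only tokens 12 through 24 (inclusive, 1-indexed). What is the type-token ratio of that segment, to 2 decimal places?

0.77

Segment tokens 12–24: day, whisper, whisper, wake, big, might, apple, water, those, when, late, wake, apple
Segment N = 13, segment V = 10.
TTR = 10 / 13 = 0.77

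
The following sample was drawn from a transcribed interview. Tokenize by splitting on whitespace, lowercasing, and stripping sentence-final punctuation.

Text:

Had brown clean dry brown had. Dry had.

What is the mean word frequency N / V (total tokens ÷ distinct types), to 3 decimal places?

2.000

N = 8 tokens, V = 4 types.
Mean frequency = N / V = 8 / 4 = 2.000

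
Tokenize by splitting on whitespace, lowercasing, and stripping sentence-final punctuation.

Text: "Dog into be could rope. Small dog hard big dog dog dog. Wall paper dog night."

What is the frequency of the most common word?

Frequencies: dog:6, into:1, be:1, could:1, rope:1, small:1, hard:1, big:1, wall:1, paper:1, night:1
Most common: 'dog' with frequency 6.

6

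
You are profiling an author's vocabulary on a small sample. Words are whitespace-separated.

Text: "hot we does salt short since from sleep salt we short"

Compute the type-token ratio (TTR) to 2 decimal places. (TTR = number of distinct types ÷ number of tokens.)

0.73

N = 11 tokens, V = 8 types.
TTR = V / N = 8 / 11 = 0.73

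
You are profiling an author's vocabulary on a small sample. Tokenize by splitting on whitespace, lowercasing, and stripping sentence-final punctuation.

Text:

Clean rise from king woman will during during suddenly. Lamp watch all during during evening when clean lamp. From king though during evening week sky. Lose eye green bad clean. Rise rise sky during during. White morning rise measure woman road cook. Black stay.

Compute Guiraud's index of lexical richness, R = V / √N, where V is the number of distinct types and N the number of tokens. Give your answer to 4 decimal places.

4.0704

N = 44, V = 27.
√N = 6.633250
R = 27 / 6.633250 = 4.0704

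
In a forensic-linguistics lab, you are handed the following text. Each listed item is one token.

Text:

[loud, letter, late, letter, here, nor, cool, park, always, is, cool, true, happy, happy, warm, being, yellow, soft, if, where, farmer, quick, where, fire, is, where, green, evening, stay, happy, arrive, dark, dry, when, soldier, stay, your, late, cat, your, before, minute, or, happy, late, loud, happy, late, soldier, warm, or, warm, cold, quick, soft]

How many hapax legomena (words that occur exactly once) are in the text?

Frequencies: happy:5, late:4, warm:3, where:3, loud:2, letter:2, cool:2, is:2, soft:2, quick:2, stay:2, soldier:2, your:2, or:2, here:1, nor:1, park:1, always:1, true:1, being:1, … (14 more, each freq 1)
Hapax (freq=1): always, arrive, before, being, cat, cold, dark, dry, evening, farmer, fire, green, here, if, minute, nor, park, true, when, yellow

20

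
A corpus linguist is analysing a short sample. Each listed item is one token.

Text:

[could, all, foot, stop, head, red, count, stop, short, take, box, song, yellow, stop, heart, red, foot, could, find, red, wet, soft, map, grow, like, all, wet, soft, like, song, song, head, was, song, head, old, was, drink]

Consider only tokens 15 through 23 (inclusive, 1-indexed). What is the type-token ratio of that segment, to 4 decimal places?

0.8889

Segment tokens 15–23: heart, red, foot, could, find, red, wet, soft, map
Segment N = 9, segment V = 8.
TTR = 8 / 9 = 0.8889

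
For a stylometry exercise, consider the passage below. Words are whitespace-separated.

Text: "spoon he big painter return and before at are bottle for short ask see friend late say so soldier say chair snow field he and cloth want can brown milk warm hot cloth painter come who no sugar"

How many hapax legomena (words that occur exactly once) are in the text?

Frequencies: he:2, painter:2, and:2, say:2, cloth:2, spoon:1, big:1, return:1, before:1, at:1, are:1, bottle:1, for:1, short:1, ask:1, see:1, friend:1, late:1, so:1, soldier:1, … (13 more, each freq 1)
Hapax (freq=1): are, ask, at, before, big, bottle, brown, can, chair, come, field, for, friend, hot, late, milk, no, return, see, short, snow, so, soldier, spoon, sugar, want, warm, who

28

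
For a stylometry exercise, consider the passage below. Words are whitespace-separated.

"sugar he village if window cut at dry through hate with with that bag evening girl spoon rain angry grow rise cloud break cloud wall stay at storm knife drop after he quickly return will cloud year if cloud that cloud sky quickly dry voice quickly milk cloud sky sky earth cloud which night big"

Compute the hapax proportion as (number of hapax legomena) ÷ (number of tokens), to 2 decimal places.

0.55

Frequencies: cloud:7, quickly:3, sky:3, he:2, if:2, at:2, dry:2, with:2, that:2, sugar:1, village:1, window:1, cut:1, through:1, hate:1, bag:1, evening:1, girl:1, spoon:1, rain:1, … (19 more, each freq 1)
Hapax count = 30; token count = 55.
Ratio = 30 / 55 = 0.55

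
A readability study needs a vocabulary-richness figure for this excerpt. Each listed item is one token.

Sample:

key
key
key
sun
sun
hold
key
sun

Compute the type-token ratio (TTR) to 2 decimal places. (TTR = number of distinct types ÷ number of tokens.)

0.38

N = 8 tokens, V = 3 types.
TTR = V / N = 3 / 8 = 0.38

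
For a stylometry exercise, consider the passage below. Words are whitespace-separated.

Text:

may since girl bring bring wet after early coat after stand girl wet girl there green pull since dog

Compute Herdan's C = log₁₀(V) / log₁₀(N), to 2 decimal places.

N = 19, V = 13.
log₁₀(V) = 1.113943, log₁₀(N) = 1.278754
C = 1.113943 / 1.278754 = 0.87

0.87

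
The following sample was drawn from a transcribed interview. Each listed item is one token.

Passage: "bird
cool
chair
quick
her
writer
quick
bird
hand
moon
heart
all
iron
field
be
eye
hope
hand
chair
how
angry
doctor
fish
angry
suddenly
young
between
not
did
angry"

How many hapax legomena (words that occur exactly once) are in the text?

19

Frequencies: angry:3, bird:2, chair:2, quick:2, hand:2, cool:1, her:1, writer:1, moon:1, heart:1, all:1, iron:1, field:1, be:1, eye:1, hope:1, how:1, doctor:1, fish:1, suddenly:1, … (4 more, each freq 1)
Hapax (freq=1): all, be, between, cool, did, doctor, eye, field, fish, heart, her, hope, how, iron, moon, not, suddenly, writer, young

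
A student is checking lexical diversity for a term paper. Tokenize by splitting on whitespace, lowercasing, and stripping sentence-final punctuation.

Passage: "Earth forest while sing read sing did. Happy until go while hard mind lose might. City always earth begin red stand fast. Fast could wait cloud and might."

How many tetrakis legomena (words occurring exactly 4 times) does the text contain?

Frequencies: earth:2, while:2, sing:2, might:2, fast:2, forest:1, read:1, did:1, happy:1, until:1, go:1, hard:1, mind:1, lose:1, city:1, always:1, begin:1, red:1, stand:1, could:1, … (3 more, each freq 1)
Words with frequency 4: (none)

0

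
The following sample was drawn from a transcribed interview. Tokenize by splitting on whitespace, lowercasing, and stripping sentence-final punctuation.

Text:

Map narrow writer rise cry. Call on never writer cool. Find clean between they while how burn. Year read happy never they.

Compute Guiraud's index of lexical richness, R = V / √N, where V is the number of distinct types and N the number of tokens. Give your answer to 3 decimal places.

4.051

N = 22, V = 19.
√N = 4.690416
R = 19 / 4.690416 = 4.051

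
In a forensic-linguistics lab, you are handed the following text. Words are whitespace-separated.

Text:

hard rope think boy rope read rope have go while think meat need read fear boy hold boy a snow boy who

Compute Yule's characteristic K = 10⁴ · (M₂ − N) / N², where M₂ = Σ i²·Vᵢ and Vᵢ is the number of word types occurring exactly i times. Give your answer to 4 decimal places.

Frequencies: boy:4, rope:3, think:2, read:2, hard:1, have:1, go:1, while:1, meat:1, need:1, fear:1, hold:1, a:1, snow:1, who:1
N = 22. Frequency spectrum: V_1=11, V_2=2, V_3=1, V_4=1
M₂ = 1²·11 + 2²·2 + 3²·1 + 4²·1 = 44
K = 10000 × (44 − 22) / 22² = 454.5455

454.5455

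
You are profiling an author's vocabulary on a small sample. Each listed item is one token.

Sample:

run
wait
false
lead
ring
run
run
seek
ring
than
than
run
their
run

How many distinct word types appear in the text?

8

Distinct types: {false, lead, ring, run, seek, than, their, wait}
V = 8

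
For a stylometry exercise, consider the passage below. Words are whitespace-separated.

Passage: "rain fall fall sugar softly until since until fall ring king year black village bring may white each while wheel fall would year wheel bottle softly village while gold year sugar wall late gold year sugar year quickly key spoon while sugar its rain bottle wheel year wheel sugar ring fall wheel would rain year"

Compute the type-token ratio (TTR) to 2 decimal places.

0.47

N = 55 tokens, V = 26 types.
TTR = V / N = 26 / 55 = 0.47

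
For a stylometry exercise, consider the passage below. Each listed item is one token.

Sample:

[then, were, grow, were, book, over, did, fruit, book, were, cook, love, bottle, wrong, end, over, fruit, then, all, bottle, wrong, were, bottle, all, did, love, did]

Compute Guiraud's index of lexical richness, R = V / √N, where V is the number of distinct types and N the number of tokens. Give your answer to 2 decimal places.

N = 27, V = 13.
√N = 5.196152
R = 13 / 5.196152 = 2.50

2.50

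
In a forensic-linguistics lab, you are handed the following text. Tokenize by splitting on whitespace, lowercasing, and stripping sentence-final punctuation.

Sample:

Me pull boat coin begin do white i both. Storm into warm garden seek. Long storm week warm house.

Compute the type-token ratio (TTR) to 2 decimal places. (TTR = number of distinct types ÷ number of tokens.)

N = 19 tokens, V = 17 types.
TTR = V / N = 17 / 19 = 0.89

0.89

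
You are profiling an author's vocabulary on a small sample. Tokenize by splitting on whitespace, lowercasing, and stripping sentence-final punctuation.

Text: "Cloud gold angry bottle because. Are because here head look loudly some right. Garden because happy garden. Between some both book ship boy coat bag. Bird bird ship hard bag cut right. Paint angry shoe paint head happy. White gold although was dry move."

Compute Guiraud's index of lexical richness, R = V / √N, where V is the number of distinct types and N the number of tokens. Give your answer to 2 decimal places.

N = 44, V = 31.
√N = 6.633250
R = 31 / 6.633250 = 4.67

4.67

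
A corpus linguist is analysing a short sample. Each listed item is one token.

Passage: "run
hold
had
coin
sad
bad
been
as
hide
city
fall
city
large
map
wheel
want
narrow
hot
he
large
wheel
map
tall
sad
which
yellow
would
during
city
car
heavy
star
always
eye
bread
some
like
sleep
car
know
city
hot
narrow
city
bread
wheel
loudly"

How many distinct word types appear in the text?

Distinct types: {always, as, bad, been, bread, car, city, coin, during, eye, fall, had, he, heavy, hide, hold, hot, know, large, like, loudly, map, narrow, run, sad, sleep, some, star, tall, want, wheel, which, would, yellow}
V = 34

34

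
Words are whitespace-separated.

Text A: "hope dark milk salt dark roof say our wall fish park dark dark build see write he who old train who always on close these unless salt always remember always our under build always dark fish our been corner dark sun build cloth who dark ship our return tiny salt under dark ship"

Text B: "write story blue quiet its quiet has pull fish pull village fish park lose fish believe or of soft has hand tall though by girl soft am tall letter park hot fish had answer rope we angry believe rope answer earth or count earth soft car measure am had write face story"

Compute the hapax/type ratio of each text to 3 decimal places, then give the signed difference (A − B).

A: hapax=22, V=31, ratio=0.710
B: hapax=17, V=33, ratio=0.515
Difference = 0.710 − 0.515 = 0.195

0.195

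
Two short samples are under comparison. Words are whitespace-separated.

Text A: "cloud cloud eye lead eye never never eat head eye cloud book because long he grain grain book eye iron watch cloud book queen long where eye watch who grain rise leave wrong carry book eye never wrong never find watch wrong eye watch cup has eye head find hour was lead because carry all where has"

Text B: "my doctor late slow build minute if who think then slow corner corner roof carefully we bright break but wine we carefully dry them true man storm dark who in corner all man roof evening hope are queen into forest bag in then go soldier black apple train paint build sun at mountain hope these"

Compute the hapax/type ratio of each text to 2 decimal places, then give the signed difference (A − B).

A: hapax=11, V=26, ratio=0.42
B: hapax=32, V=43, ratio=0.74
Difference = 0.42 − 0.74 = -0.32

-0.32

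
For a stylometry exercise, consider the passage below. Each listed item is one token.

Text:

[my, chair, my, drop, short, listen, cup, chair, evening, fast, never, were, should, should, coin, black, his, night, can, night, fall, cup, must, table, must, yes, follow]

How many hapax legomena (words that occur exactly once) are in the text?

Frequencies: my:2, chair:2, cup:2, should:2, night:2, must:2, drop:1, short:1, listen:1, evening:1, fast:1, never:1, were:1, coin:1, black:1, his:1, can:1, fall:1, table:1, yes:1, … (1 more, each freq 1)
Hapax (freq=1): black, can, coin, drop, evening, fall, fast, follow, his, listen, never, short, table, were, yes

15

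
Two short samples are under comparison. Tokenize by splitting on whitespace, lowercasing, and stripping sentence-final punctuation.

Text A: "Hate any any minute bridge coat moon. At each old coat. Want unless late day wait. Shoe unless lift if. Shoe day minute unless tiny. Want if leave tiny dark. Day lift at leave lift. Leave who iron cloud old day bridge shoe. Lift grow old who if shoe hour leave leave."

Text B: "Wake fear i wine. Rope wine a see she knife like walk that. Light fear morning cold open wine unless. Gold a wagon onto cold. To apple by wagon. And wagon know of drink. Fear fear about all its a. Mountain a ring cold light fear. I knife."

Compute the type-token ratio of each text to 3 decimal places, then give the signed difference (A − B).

TTR(A) = 25/52 = 0.481
TTR(B) = 32/48 = 0.667
Difference = 0.481 − 0.667 = -0.186

-0.186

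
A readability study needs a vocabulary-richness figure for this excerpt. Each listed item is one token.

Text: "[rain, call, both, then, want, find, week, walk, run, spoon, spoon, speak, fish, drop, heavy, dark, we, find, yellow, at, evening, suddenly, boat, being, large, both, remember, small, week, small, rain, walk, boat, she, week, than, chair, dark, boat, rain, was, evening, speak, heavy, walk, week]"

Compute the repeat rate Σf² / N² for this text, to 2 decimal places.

Frequencies: week:4, rain:3, walk:3, boat:3, both:2, find:2, spoon:2, speak:2, heavy:2, dark:2, evening:2, small:2, call:1, then:1, want:1, run:1, fish:1, drop:1, we:1, yellow:1, … (9 more, each freq 1)
Σf² = 92; N² = 2116
Repeat rate = 92 / 2116 = 0.04

0.04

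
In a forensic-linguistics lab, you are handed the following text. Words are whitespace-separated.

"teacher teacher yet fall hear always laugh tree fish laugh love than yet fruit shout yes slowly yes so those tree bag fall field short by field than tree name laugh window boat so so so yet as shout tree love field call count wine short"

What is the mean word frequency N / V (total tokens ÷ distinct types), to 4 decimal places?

N = 46 tokens, V = 27 types.
Mean frequency = N / V = 46 / 27 = 1.7037

1.7037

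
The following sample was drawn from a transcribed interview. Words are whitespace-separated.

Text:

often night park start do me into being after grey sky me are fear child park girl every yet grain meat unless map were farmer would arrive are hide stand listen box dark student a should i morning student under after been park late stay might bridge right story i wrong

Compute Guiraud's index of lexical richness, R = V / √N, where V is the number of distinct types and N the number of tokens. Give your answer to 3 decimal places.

6.161

N = 51, V = 44.
√N = 7.141428
R = 44 / 7.141428 = 6.161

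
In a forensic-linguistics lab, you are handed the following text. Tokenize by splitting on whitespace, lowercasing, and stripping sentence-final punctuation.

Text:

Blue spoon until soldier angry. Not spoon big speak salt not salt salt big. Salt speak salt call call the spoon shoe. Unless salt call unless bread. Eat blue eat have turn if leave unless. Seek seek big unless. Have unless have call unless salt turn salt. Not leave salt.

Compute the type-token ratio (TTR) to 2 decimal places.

0.40

N = 50 tokens, V = 20 types.
TTR = V / N = 20 / 50 = 0.40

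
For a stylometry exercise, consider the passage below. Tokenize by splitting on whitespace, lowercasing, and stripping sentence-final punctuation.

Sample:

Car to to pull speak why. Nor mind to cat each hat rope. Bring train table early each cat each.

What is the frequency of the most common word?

3

Frequencies: to:3, each:3, cat:2, car:1, pull:1, speak:1, why:1, nor:1, mind:1, hat:1, rope:1, bring:1, train:1, table:1, early:1
Most common: 'to' with frequency 3.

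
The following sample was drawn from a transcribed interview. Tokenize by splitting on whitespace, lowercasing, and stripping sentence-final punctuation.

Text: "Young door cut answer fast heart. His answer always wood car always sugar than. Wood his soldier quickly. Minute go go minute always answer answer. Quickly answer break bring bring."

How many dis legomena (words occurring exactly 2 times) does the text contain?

6

Frequencies: answer:5, always:3, his:2, wood:2, quickly:2, minute:2, go:2, bring:2, young:1, door:1, cut:1, fast:1, heart:1, car:1, sugar:1, than:1, soldier:1, break:1
Words with frequency 2: bring, go, his, minute, quickly, wood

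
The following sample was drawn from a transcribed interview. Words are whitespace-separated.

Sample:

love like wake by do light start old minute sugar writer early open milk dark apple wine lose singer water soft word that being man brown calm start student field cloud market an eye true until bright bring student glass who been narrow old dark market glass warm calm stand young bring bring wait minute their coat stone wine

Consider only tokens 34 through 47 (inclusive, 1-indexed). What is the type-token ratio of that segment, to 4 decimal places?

Segment tokens 34–47: eye, true, until, bright, bring, student, glass, who, been, narrow, old, dark, market, glass
Segment N = 14, segment V = 13.
TTR = 13 / 14 = 0.9286

0.9286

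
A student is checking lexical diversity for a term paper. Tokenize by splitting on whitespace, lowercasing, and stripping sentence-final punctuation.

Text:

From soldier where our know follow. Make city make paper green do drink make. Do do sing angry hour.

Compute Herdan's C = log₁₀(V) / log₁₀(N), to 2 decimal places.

N = 19, V = 15.
log₁₀(V) = 1.176091, log₁₀(N) = 1.278754
C = 1.176091 / 1.278754 = 0.92

0.92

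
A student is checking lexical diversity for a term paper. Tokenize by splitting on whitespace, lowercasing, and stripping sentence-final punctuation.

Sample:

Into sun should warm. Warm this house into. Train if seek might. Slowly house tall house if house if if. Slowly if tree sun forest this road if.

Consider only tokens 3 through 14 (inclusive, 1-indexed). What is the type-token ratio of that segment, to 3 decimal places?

0.833

Segment tokens 3–14: should, warm, warm, this, house, into, train, if, seek, might, slowly, house
Segment N = 12, segment V = 10.
TTR = 10 / 12 = 0.833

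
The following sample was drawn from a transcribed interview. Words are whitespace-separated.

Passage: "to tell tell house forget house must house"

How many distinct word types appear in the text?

5

Distinct types: {forget, house, must, tell, to}
V = 5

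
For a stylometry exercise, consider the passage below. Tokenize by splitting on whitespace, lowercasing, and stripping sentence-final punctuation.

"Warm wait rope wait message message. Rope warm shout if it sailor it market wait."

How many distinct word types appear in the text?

Distinct types: {if, it, market, message, rope, sailor, shout, wait, warm}
V = 9

9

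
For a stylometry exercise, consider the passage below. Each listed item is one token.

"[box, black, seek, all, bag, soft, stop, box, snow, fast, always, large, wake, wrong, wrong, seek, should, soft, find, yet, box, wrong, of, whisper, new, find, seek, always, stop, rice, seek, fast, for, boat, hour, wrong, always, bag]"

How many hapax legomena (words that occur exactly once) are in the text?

Frequencies: seek:4, wrong:4, box:3, always:3, bag:2, soft:2, stop:2, fast:2, find:2, black:1, all:1, snow:1, large:1, wake:1, should:1, yet:1, of:1, whisper:1, new:1, rice:1, … (3 more, each freq 1)
Hapax (freq=1): all, black, boat, for, hour, large, new, of, rice, should, snow, wake, whisper, yet

14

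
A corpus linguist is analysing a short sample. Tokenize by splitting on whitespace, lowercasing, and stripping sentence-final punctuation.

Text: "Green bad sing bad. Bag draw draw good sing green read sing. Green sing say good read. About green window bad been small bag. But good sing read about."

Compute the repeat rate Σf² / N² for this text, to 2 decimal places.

0.10

Frequencies: sing:5, green:4, bad:3, good:3, read:3, bag:2, draw:2, about:2, say:1, window:1, been:1, small:1, but:1
Σf² = 85; N² = 841
Repeat rate = 85 / 841 = 0.10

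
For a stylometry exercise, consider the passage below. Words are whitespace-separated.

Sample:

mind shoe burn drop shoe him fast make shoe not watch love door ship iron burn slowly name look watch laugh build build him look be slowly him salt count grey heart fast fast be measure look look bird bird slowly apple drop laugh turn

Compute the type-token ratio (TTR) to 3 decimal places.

0.600

N = 45 tokens, V = 27 types.
TTR = V / N = 27 / 45 = 0.600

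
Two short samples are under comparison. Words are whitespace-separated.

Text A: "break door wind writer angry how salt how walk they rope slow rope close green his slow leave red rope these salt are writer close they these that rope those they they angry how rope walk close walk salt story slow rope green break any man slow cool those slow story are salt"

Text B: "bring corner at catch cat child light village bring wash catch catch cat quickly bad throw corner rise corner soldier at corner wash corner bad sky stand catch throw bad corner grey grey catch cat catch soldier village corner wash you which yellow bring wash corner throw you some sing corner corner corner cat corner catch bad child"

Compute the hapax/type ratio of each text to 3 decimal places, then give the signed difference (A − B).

A: hapax=9, V=24, ratio=0.375
B: hapax=9, V=22, ratio=0.409
Difference = 0.375 − 0.409 = -0.034

-0.034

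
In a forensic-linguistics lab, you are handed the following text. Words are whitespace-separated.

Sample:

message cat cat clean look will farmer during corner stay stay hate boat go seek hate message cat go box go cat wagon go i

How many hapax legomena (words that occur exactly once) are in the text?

11

Frequencies: cat:4, go:4, message:2, stay:2, hate:2, clean:1, look:1, will:1, farmer:1, during:1, corner:1, boat:1, seek:1, box:1, wagon:1, i:1
Hapax (freq=1): boat, box, clean, corner, during, farmer, i, look, seek, wagon, will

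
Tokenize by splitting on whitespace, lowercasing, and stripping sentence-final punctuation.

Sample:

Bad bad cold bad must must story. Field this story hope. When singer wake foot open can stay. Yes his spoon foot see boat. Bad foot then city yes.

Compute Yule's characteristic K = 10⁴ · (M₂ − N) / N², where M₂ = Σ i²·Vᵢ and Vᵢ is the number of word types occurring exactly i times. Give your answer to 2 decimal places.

285.37

Frequencies: bad:4, foot:3, must:2, story:2, yes:2, cold:1, field:1, this:1, hope:1, when:1, singer:1, wake:1, open:1, can:1, stay:1, his:1, spoon:1, see:1, boat:1, then:1, … (1 more, each freq 1)
N = 29. Frequency spectrum: V_1=16, V_2=3, V_3=1, V_4=1
M₂ = 1²·16 + 2²·3 + 3²·1 + 4²·1 = 53
K = 10000 × (53 − 29) / 29² = 285.37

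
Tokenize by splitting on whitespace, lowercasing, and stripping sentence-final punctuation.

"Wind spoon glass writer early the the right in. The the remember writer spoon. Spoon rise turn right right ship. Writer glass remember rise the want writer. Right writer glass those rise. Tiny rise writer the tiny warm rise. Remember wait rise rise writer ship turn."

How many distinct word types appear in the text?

Distinct types: {early, glass, in, remember, right, rise, ship, spoon, the, those, tiny, turn, wait, want, warm, wind, writer}
V = 17

17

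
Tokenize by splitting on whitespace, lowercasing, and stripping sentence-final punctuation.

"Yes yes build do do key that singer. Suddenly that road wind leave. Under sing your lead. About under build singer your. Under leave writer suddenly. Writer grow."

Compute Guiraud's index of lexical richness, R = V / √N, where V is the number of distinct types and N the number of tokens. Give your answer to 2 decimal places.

3.21

N = 28, V = 17.
√N = 5.291503
R = 17 / 5.291503 = 3.21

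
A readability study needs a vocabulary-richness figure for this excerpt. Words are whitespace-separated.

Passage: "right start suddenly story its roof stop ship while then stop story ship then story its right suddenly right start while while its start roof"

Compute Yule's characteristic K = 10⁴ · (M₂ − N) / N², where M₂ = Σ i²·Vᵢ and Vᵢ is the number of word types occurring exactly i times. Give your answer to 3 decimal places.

Frequencies: right:3, start:3, story:3, its:3, while:3, suddenly:2, roof:2, stop:2, ship:2, then:2
N = 25. Frequency spectrum: V_2=5, V_3=5
M₂ = 2²·5 + 3²·5 = 65
K = 10000 × (65 − 25) / 25² = 640.000

640.000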